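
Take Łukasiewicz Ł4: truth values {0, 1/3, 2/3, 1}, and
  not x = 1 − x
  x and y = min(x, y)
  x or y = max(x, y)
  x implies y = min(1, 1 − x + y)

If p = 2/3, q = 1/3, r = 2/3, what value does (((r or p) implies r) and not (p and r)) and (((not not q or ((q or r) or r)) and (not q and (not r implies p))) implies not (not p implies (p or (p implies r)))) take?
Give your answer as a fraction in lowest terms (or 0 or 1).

r or p = 2/3 or 2/3 = 2/3
(r or p) implies r = 2/3 implies 2/3 = 1
p and r = 2/3 and 2/3 = 2/3
not (p and r) = not 2/3 = 1/3
((r or p) implies r) and not (p and r) = 1 and 1/3 = 1/3
not q = not 1/3 = 2/3
not not q = not 2/3 = 1/3
q or r = 1/3 or 2/3 = 2/3
(q or r) or r = 2/3 or 2/3 = 2/3
not not q or ((q or r) or r) = 1/3 or 2/3 = 2/3
not q = not 1/3 = 2/3
not r = not 2/3 = 1/3
not r implies p = 1/3 implies 2/3 = 1
not q and (not r implies p) = 2/3 and 1 = 2/3
(not not q or ((q or r) or r)) and (not q and (not r implies p)) = 2/3 and 2/3 = 2/3
not p = not 2/3 = 1/3
p implies r = 2/3 implies 2/3 = 1
p or (p implies r) = 2/3 or 1 = 1
not p implies (p or (p implies r)) = 1/3 implies 1 = 1
not (not p implies (p or (p implies r))) = not 1 = 0
((not not q or ((q or r) or r)) and (not q and (not r implies p))) implies not (not p implies (p or (p implies r))) = 2/3 implies 0 = 1/3
(((r or p) implies r) and not (p and r)) and (((not not q or ((q or r) or r)) and (not q and (not r implies p))) implies not (not p implies (p or (p implies r)))) = 1/3 and 1/3 = 1/3

1/3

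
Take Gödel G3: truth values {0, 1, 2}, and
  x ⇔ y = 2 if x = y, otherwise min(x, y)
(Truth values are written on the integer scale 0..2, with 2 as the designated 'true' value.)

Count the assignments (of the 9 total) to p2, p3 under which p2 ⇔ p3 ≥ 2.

3

p2 = 0, p3 = 0 ↦ 2  ≥
p2 = 0, p3 = 1 ↦ 0  <
p2 = 0, p3 = 2 ↦ 0  <
p2 = 1, p3 = 0 ↦ 0  <
p2 = 1, p3 = 1 ↦ 2  ≥
p2 = 1, p3 = 2 ↦ 1  <
p2 = 2, p3 = 0 ↦ 0  <
p2 = 2, p3 = 1 ↦ 1  <
p2 = 2, p3 = 2 ↦ 2  ≥
So 3 of the 9 assignments meet the threshold.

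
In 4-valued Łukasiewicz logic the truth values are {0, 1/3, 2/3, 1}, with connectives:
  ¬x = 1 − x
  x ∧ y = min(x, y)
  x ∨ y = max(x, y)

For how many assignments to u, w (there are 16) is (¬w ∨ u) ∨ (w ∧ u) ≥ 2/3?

u = 0, w = 0 ↦ 1  ≥
u = 0, w = 1/3 ↦ 2/3  ≥
u = 0, w = 2/3 ↦ 1/3  <
u = 0, w = 1 ↦ 0  <
u = 1/3, w = 0 ↦ 1  ≥
u = 1/3, w = 1/3 ↦ 2/3  ≥
u = 1/3, w = 2/3 ↦ 1/3  <
u = 1/3, w = 1 ↦ 1/3  <
u = 2/3, w = 0 ↦ 1  ≥
u = 2/3, w = 1/3 ↦ 2/3  ≥
u = 2/3, w = 2/3 ↦ 2/3  ≥
u = 2/3, w = 1 ↦ 2/3  ≥
u = 1, w = 0 ↦ 1  ≥
u = 1, w = 1/3 ↦ 1  ≥
u = 1, w = 2/3 ↦ 1  ≥
u = 1, w = 1 ↦ 1  ≥
So 12 of the 16 assignments meet the threshold.

12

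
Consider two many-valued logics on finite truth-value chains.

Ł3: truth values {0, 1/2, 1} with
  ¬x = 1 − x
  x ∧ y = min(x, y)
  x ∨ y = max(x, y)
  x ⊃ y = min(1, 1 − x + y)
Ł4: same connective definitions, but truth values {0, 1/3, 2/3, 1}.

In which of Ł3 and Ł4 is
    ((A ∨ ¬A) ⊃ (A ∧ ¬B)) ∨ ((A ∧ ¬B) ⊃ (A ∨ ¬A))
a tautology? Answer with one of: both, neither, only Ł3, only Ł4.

In Ł3: every assignment gives 1 — tautology.
In Ł4: every assignment gives 1 — tautology.

both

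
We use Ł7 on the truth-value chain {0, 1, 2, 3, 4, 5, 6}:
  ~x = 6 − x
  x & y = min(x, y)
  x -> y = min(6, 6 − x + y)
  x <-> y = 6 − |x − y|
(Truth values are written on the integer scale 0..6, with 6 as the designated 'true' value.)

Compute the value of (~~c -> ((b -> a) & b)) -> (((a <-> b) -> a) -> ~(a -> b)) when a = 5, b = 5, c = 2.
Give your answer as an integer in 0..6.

~c = ~2 = 4
~~c = ~4 = 2
b -> a = 5 -> 5 = 6
(b -> a) & b = 6 & 5 = 5
~~c -> ((b -> a) & b) = 2 -> 5 = 6
a <-> b = 5 <-> 5 = 6
(a <-> b) -> a = 6 -> 5 = 5
a -> b = 5 -> 5 = 6
~(a -> b) = ~6 = 0
((a <-> b) -> a) -> ~(a -> b) = 5 -> 0 = 1
(~~c -> ((b -> a) & b)) -> (((a <-> b) -> a) -> ~(a -> b)) = 6 -> 1 = 1

1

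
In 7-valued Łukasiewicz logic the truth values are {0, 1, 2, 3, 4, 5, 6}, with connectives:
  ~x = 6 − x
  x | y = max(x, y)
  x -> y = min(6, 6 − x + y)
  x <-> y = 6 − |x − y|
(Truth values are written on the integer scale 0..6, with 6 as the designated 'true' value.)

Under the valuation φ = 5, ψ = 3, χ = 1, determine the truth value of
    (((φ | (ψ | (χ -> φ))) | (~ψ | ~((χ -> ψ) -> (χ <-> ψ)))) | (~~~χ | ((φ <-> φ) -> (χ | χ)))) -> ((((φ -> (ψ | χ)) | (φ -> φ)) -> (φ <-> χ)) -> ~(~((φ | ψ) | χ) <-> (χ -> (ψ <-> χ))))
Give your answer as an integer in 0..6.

6

χ -> φ = 1 -> 5 = 6
ψ | (χ -> φ) = 3 | 6 = 6
φ | (ψ | (χ -> φ)) = 5 | 6 = 6
~ψ = ~3 = 3
χ -> ψ = 1 -> 3 = 6
χ <-> ψ = 1 <-> 3 = 4
(χ -> ψ) -> (χ <-> ψ) = 6 -> 4 = 4
~((χ -> ψ) -> (χ <-> ψ)) = ~4 = 2
~ψ | ~((χ -> ψ) -> (χ <-> ψ)) = 3 | 2 = 3
(φ | (ψ | (χ -> φ))) | (~ψ | ~((χ -> ψ) -> (χ <-> ψ))) = 6 | 3 = 6
~χ = ~1 = 5
~~χ = ~5 = 1
~~~χ = ~1 = 5
φ <-> φ = 5 <-> 5 = 6
χ | χ = 1 | 1 = 1
(φ <-> φ) -> (χ | χ) = 6 -> 1 = 1
~~~χ | ((φ <-> φ) -> (χ | χ)) = 5 | 1 = 5
((φ | (ψ | (χ -> φ))) | (~ψ | ~((χ -> ψ) -> (χ <-> ψ)))) | (~~~χ | ((φ <-> φ) -> (χ | χ))) = 6 | 5 = 6
ψ | χ = 3 | 1 = 3
φ -> (ψ | χ) = 5 -> 3 = 4
φ -> φ = 5 -> 5 = 6
(φ -> (ψ | χ)) | (φ -> φ) = 4 | 6 = 6
φ <-> χ = 5 <-> 1 = 2
((φ -> (ψ | χ)) | (φ -> φ)) -> (φ <-> χ) = 6 -> 2 = 2
φ | ψ = 5 | 3 = 5
(φ | ψ) | χ = 5 | 1 = 5
~((φ | ψ) | χ) = ~5 = 1
ψ <-> χ = 3 <-> 1 = 4
χ -> (ψ <-> χ) = 1 -> 4 = 6
~((φ | ψ) | χ) <-> (χ -> (ψ <-> χ)) = 1 <-> 6 = 1
~(~((φ | ψ) | χ) <-> (χ -> (ψ <-> χ))) = ~1 = 5
(((φ -> (ψ | χ)) | (φ -> φ)) -> (φ <-> χ)) -> ~(~((φ | ψ) | χ) <-> (χ -> (ψ <-> χ))) = 2 -> 5 = 6
(((φ | (ψ | (χ -> φ))) | (~ψ | ~((χ -> ψ) -> (χ <-> ψ)))) | (~~~χ | ((φ <-> φ) -> (χ | χ)))) -> ((((φ -> (ψ | χ)) | (φ -> φ)) -> (φ <-> χ)) -> ~(~((φ | ψ) | χ) <-> (χ -> (ψ <-> χ)))) = 6 -> 6 = 6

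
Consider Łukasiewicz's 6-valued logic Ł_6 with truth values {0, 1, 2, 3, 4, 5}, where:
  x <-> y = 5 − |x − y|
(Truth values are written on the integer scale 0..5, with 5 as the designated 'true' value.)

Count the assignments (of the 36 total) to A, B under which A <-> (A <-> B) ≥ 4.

value 5: 8 assignments (counts)
value 4: 10 assignments (counts)
value 3: 7 assignments
value 2: 6 assignments
value 1: 3 assignments
value 0: 2 assignments
So 18 of the 36 assignments meet the threshold.

18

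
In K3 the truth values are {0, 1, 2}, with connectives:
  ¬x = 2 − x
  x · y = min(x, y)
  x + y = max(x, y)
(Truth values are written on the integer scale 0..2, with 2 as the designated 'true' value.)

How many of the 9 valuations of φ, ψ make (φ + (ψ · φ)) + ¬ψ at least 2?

5

φ = 0, ψ = 0 ↦ 2  ≥
φ = 0, ψ = 1 ↦ 1  <
φ = 0, ψ = 2 ↦ 0  <
φ = 1, ψ = 0 ↦ 2  ≥
φ = 1, ψ = 1 ↦ 1  <
φ = 1, ψ = 2 ↦ 1  <
φ = 2, ψ = 0 ↦ 2  ≥
φ = 2, ψ = 1 ↦ 2  ≥
φ = 2, ψ = 2 ↦ 2  ≥
So 5 of the 9 assignments meet the threshold.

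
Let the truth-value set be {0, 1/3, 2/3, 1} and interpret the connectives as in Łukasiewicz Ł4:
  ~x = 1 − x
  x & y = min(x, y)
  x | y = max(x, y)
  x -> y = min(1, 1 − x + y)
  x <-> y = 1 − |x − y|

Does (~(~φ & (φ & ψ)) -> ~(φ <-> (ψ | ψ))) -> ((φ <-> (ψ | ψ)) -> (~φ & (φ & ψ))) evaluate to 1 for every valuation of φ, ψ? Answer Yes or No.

Yes

φ = 0, ψ = 0 ↦ 1
φ = 0, ψ = 1/3 ↦ 1
φ = 0, ψ = 2/3 ↦ 1
φ = 0, ψ = 1 ↦ 1
φ = 1/3, ψ = 0 ↦ 1
φ = 1/3, ψ = 1/3 ↦ 1
φ = 1/3, ψ = 2/3 ↦ 1
φ = 1/3, ψ = 1 ↦ 1
φ = 2/3, ψ = 0 ↦ 1
φ = 2/3, ψ = 1/3 ↦ 1
φ = 2/3, ψ = 2/3 ↦ 1
φ = 2/3, ψ = 1 ↦ 1
φ = 1, ψ = 0 ↦ 1
φ = 1, ψ = 1/3 ↦ 1
φ = 1, ψ = 2/3 ↦ 1
φ = 1, ψ = 1 ↦ 1
Every assignment gives a value ≥ 1.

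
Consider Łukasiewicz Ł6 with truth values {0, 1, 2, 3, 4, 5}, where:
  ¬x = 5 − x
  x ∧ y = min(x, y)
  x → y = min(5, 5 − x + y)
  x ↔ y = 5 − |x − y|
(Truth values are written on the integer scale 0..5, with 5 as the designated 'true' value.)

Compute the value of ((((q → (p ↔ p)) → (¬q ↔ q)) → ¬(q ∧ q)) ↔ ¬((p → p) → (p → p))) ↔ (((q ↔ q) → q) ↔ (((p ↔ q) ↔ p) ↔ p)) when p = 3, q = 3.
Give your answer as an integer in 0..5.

p ↔ p = 3 ↔ 3 = 5
q → (p ↔ p) = 3 → 5 = 5
¬q = ¬3 = 2
¬q ↔ q = 2 ↔ 3 = 4
(q → (p ↔ p)) → (¬q ↔ q) = 5 → 4 = 4
q ∧ q = 3 ∧ 3 = 3
¬(q ∧ q) = ¬3 = 2
((q → (p ↔ p)) → (¬q ↔ q)) → ¬(q ∧ q) = 4 → 2 = 3
p → p = 3 → 3 = 5
p → p = 3 → 3 = 5
(p → p) → (p → p) = 5 → 5 = 5
¬((p → p) → (p → p)) = ¬5 = 0
(((q → (p ↔ p)) → (¬q ↔ q)) → ¬(q ∧ q)) ↔ ¬((p → p) → (p → p)) = 3 ↔ 0 = 2
q ↔ q = 3 ↔ 3 = 5
(q ↔ q) → q = 5 → 3 = 3
p ↔ q = 3 ↔ 3 = 5
(p ↔ q) ↔ p = 5 ↔ 3 = 3
((p ↔ q) ↔ p) ↔ p = 3 ↔ 3 = 5
((q ↔ q) → q) ↔ (((p ↔ q) ↔ p) ↔ p) = 3 ↔ 5 = 3
((((q → (p ↔ p)) → (¬q ↔ q)) → ¬(q ∧ q)) ↔ ¬((p → p) → (p → p))) ↔ (((q ↔ q) → q) ↔ (((p ↔ q) ↔ p) ↔ p)) = 2 ↔ 3 = 4

4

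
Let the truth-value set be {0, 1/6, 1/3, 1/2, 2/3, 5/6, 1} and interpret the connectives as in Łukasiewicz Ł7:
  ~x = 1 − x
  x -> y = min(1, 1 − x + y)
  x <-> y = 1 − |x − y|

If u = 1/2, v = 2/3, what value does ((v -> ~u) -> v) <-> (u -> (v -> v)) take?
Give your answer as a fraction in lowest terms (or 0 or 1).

5/6

~u = ~1/2 = 1/2
v -> ~u = 2/3 -> 1/2 = 5/6
(v -> ~u) -> v = 5/6 -> 2/3 = 5/6
v -> v = 2/3 -> 2/3 = 1
u -> (v -> v) = 1/2 -> 1 = 1
((v -> ~u) -> v) <-> (u -> (v -> v)) = 5/6 <-> 1 = 5/6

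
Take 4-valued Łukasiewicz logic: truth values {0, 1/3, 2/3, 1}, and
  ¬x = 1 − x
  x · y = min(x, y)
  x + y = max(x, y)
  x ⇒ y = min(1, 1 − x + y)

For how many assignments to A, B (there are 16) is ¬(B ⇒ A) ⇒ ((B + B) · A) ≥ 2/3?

A = 0, B = 0 ↦ 1  ≥
A = 0, B = 1/3 ↦ 2/3  ≥
A = 0, B = 2/3 ↦ 1/3  <
A = 0, B = 1 ↦ 0  <
A = 1/3, B = 0 ↦ 1  ≥
A = 1/3, B = 1/3 ↦ 1  ≥
A = 1/3, B = 2/3 ↦ 1  ≥
A = 1/3, B = 1 ↦ 2/3  ≥
A = 2/3, B = 0 ↦ 1  ≥
A = 2/3, B = 1/3 ↦ 1  ≥
A = 2/3, B = 2/3 ↦ 1  ≥
A = 2/3, B = 1 ↦ 1  ≥
A = 1, B = 0 ↦ 1  ≥
A = 1, B = 1/3 ↦ 1  ≥
A = 1, B = 2/3 ↦ 1  ≥
A = 1, B = 1 ↦ 1  ≥
So 14 of the 16 assignments meet the threshold.

14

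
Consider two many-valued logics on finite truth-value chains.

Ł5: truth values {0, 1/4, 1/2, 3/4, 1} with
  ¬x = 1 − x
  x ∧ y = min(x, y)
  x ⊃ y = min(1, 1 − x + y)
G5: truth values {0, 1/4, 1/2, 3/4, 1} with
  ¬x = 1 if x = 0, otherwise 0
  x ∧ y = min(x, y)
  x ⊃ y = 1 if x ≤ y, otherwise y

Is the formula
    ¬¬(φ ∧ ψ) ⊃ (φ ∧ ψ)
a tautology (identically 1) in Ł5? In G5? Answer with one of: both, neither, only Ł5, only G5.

In Ł5: every assignment gives 1 — tautology.
In G5: at φ = 1/4, ψ = 1/4 the value is 1/4 — not a tautology.

only Ł5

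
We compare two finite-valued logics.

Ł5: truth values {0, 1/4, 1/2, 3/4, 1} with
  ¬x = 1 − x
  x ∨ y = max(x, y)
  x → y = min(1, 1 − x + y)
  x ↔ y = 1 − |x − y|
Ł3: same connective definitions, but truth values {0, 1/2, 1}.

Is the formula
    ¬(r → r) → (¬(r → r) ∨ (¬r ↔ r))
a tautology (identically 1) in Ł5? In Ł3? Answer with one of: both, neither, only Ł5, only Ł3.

In Ł5: every assignment gives 1 — tautology.
In Ł3: every assignment gives 1 — tautology.

both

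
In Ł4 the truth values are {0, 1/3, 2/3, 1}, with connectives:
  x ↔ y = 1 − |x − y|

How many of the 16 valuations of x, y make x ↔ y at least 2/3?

x = 0, y = 0 ↦ 1  ≥
x = 0, y = 1/3 ↦ 2/3  ≥
x = 0, y = 2/3 ↦ 1/3  <
x = 0, y = 1 ↦ 0  <
x = 1/3, y = 0 ↦ 2/3  ≥
x = 1/3, y = 1/3 ↦ 1  ≥
x = 1/3, y = 2/3 ↦ 2/3  ≥
x = 1/3, y = 1 ↦ 1/3  <
x = 2/3, y = 0 ↦ 1/3  <
x = 2/3, y = 1/3 ↦ 2/3  ≥
x = 2/3, y = 2/3 ↦ 1  ≥
x = 2/3, y = 1 ↦ 2/3  ≥
x = 1, y = 0 ↦ 0  <
x = 1, y = 1/3 ↦ 1/3  <
x = 1, y = 2/3 ↦ 2/3  ≥
x = 1, y = 1 ↦ 1  ≥
So 10 of the 16 assignments meet the threshold.

10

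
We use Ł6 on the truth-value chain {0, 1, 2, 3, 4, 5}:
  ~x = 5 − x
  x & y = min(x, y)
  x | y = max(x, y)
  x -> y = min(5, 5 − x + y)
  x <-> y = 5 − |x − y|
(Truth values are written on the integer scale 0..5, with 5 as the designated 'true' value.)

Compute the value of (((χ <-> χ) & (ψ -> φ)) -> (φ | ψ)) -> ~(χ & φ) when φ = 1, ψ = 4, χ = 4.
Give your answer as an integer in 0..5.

4

χ <-> χ = 4 <-> 4 = 5
ψ -> φ = 4 -> 1 = 2
(χ <-> χ) & (ψ -> φ) = 5 & 2 = 2
φ | ψ = 1 | 4 = 4
((χ <-> χ) & (ψ -> φ)) -> (φ | ψ) = 2 -> 4 = 5
χ & φ = 4 & 1 = 1
~(χ & φ) = ~1 = 4
(((χ <-> χ) & (ψ -> φ)) -> (φ | ψ)) -> ~(χ & φ) = 5 -> 4 = 4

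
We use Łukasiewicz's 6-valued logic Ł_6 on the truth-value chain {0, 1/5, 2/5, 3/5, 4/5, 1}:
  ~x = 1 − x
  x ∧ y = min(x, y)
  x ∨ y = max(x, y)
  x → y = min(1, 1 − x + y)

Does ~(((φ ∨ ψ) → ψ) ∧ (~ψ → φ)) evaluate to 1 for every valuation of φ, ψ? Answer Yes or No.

No

Counterexample: take φ = 0, ψ = 1/5.
φ ∨ ψ = 0 ∨ 1/5 = 1/5
(φ ∨ ψ) → ψ = 1/5 → 1/5 = 1
~ψ = ~1/5 = 4/5
~ψ → φ = 4/5 → 0 = 1/5
((φ ∨ ψ) → ψ) ∧ (~ψ → φ) = 1 ∧ 1/5 = 1/5
~(((φ ∨ ψ) → ψ) ∧ (~ψ → φ)) = ~1/5 = 4/5
This gives 4/5 ≠ 1.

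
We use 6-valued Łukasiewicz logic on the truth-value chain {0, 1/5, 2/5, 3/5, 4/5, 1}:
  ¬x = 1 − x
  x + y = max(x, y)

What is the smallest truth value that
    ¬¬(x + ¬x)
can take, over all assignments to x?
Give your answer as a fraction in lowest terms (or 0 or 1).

Take x = 2/5:
¬x = ¬2/5 = 3/5
x + ¬x = 2/5 + 3/5 = 3/5
¬(x + ¬x) = ¬3/5 = 2/5
¬¬(x + ¬x) = ¬2/5 = 3/5
No assignment yields a value below 3/5, so this is the minimum.

3/5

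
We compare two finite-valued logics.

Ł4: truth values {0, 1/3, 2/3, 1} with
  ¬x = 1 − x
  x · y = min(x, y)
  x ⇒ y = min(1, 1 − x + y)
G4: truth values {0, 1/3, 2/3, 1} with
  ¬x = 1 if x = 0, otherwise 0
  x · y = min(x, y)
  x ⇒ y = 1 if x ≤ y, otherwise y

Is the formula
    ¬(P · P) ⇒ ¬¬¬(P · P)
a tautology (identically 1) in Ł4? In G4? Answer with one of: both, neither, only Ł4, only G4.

In Ł4: every assignment gives 1 — tautology.
In G4: every assignment gives 1 — tautology.

both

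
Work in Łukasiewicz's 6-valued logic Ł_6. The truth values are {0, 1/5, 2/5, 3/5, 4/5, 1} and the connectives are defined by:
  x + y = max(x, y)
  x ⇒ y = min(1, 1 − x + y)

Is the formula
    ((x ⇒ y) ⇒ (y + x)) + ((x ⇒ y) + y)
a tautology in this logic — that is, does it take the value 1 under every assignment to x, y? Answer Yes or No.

No

Counterexample: take x = 1/5, y = 0.
x ⇒ y = 1/5 ⇒ 0 = 4/5
y + x = 0 + 1/5 = 1/5
(x ⇒ y) ⇒ (y + x) = 4/5 ⇒ 1/5 = 2/5
x ⇒ y = 1/5 ⇒ 0 = 4/5
(x ⇒ y) + y = 4/5 + 0 = 4/5
((x ⇒ y) ⇒ (y + x)) + ((x ⇒ y) + y) = 2/5 + 4/5 = 4/5
This gives 4/5 ≠ 1.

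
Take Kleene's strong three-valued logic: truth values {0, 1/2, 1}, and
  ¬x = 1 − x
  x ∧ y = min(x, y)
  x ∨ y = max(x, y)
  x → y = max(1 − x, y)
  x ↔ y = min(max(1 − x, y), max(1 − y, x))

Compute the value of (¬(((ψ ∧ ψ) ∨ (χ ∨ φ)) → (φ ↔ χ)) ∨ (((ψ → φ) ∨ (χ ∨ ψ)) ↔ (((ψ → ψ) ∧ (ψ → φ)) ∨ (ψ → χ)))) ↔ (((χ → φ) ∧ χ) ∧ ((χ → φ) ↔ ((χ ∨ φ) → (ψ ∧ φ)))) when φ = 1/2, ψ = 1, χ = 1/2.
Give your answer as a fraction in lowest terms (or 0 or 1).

1/2

ψ ∧ ψ = 1 ∧ 1 = 1
χ ∨ φ = 1/2 ∨ 1/2 = 1/2
(ψ ∧ ψ) ∨ (χ ∨ φ) = 1 ∨ 1/2 = 1
φ ↔ χ = 1/2 ↔ 1/2 = 1/2
((ψ ∧ ψ) ∨ (χ ∨ φ)) → (φ ↔ χ) = 1 → 1/2 = 1/2
¬(((ψ ∧ ψ) ∨ (χ ∨ φ)) → (φ ↔ χ)) = ¬1/2 = 1/2
ψ → φ = 1 → 1/2 = 1/2
χ ∨ ψ = 1/2 ∨ 1 = 1
(ψ → φ) ∨ (χ ∨ ψ) = 1/2 ∨ 1 = 1
ψ → ψ = 1 → 1 = 1
ψ → φ = 1 → 1/2 = 1/2
(ψ → ψ) ∧ (ψ → φ) = 1 ∧ 1/2 = 1/2
ψ → χ = 1 → 1/2 = 1/2
((ψ → ψ) ∧ (ψ → φ)) ∨ (ψ → χ) = 1/2 ∨ 1/2 = 1/2
((ψ → φ) ∨ (χ ∨ ψ)) ↔ (((ψ → ψ) ∧ (ψ → φ)) ∨ (ψ → χ)) = 1 ↔ 1/2 = 1/2
¬(((ψ ∧ ψ) ∨ (χ ∨ φ)) → (φ ↔ χ)) ∨ (((ψ → φ) ∨ (χ ∨ ψ)) ↔ (((ψ → ψ) ∧ (ψ → φ)) ∨ (ψ → χ))) = 1/2 ∨ 1/2 = 1/2
χ → φ = 1/2 → 1/2 = 1/2
(χ → φ) ∧ χ = 1/2 ∧ 1/2 = 1/2
χ → φ = 1/2 → 1/2 = 1/2
χ ∨ φ = 1/2 ∨ 1/2 = 1/2
ψ ∧ φ = 1 ∧ 1/2 = 1/2
(χ ∨ φ) → (ψ ∧ φ) = 1/2 → 1/2 = 1/2
(χ → φ) ↔ ((χ ∨ φ) → (ψ ∧ φ)) = 1/2 ↔ 1/2 = 1/2
((χ → φ) ∧ χ) ∧ ((χ → φ) ↔ ((χ ∨ φ) → (ψ ∧ φ))) = 1/2 ∧ 1/2 = 1/2
(¬(((ψ ∧ ψ) ∨ (χ ∨ φ)) → (φ ↔ χ)) ∨ (((ψ → φ) ∨ (χ ∨ ψ)) ↔ (((ψ → ψ) ∧ (ψ → φ)) ∨ (ψ → χ)))) ↔ (((χ → φ) ∧ χ) ∧ ((χ → φ) ↔ ((χ ∨ φ) → (ψ ∧ φ)))) = 1/2 ↔ 1/2 = 1/2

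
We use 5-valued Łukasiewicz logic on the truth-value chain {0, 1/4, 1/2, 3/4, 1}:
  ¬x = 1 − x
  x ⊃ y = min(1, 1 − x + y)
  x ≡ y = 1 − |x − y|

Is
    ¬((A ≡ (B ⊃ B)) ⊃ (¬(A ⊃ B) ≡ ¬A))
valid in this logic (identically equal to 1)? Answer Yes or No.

Counterexample: take A = 0, B = 0.
B ⊃ B = 0 ⊃ 0 = 1
A ≡ (B ⊃ B) = 0 ≡ 1 = 0
A ⊃ B = 0 ⊃ 0 = 1
¬(A ⊃ B) = ¬1 = 0
¬A = ¬0 = 1
¬(A ⊃ B) ≡ ¬A = 0 ≡ 1 = 0
(A ≡ (B ⊃ B)) ⊃ (¬(A ⊃ B) ≡ ¬A) = 0 ⊃ 0 = 1
¬((A ≡ (B ⊃ B)) ⊃ (¬(A ⊃ B) ≡ ¬A)) = ¬1 = 0
This gives 0 ≠ 1.

No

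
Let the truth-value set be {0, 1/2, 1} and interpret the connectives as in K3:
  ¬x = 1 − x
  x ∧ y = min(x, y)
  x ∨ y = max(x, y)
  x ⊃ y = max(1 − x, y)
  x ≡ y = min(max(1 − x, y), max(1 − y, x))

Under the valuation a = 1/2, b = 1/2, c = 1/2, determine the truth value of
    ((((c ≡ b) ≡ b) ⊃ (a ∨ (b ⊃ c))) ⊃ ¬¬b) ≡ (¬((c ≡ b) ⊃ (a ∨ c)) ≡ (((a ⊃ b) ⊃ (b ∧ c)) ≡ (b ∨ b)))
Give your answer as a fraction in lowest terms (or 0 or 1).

c ≡ b = 1/2 ≡ 1/2 = 1/2
(c ≡ b) ≡ b = 1/2 ≡ 1/2 = 1/2
b ⊃ c = 1/2 ⊃ 1/2 = 1/2
a ∨ (b ⊃ c) = 1/2 ∨ 1/2 = 1/2
((c ≡ b) ≡ b) ⊃ (a ∨ (b ⊃ c)) = 1/2 ⊃ 1/2 = 1/2
¬b = ¬1/2 = 1/2
¬¬b = ¬1/2 = 1/2
(((c ≡ b) ≡ b) ⊃ (a ∨ (b ⊃ c))) ⊃ ¬¬b = 1/2 ⊃ 1/2 = 1/2
c ≡ b = 1/2 ≡ 1/2 = 1/2
a ∨ c = 1/2 ∨ 1/2 = 1/2
(c ≡ b) ⊃ (a ∨ c) = 1/2 ⊃ 1/2 = 1/2
¬((c ≡ b) ⊃ (a ∨ c)) = ¬1/2 = 1/2
a ⊃ b = 1/2 ⊃ 1/2 = 1/2
b ∧ c = 1/2 ∧ 1/2 = 1/2
(a ⊃ b) ⊃ (b ∧ c) = 1/2 ⊃ 1/2 = 1/2
b ∨ b = 1/2 ∨ 1/2 = 1/2
((a ⊃ b) ⊃ (b ∧ c)) ≡ (b ∨ b) = 1/2 ≡ 1/2 = 1/2
¬((c ≡ b) ⊃ (a ∨ c)) ≡ (((a ⊃ b) ⊃ (b ∧ c)) ≡ (b ∨ b)) = 1/2 ≡ 1/2 = 1/2
((((c ≡ b) ≡ b) ⊃ (a ∨ (b ⊃ c))) ⊃ ¬¬b) ≡ (¬((c ≡ b) ⊃ (a ∨ c)) ≡ (((a ⊃ b) ⊃ (b ∧ c)) ≡ (b ∨ b))) = 1/2 ≡ 1/2 = 1/2

1/2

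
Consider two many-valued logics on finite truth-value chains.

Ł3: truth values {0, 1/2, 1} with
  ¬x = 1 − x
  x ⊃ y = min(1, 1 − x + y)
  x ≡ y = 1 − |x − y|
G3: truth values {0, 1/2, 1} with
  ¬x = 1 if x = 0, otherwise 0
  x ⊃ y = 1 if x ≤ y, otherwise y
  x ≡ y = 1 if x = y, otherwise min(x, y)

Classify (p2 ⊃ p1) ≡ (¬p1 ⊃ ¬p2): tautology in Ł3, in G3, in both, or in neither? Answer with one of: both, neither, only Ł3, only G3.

only Ł3

In Ł3: every assignment gives 1 — tautology.
In G3: at p1 = 1/2, p2 = 1 the value is 1/2 — not a tautology.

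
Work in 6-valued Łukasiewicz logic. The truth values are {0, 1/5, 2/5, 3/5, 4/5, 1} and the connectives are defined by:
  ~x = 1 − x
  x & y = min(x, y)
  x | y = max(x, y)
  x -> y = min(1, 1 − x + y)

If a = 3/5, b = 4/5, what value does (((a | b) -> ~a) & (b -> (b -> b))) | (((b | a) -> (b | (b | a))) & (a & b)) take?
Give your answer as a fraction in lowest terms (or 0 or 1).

3/5

a | b = 3/5 | 4/5 = 4/5
~a = ~3/5 = 2/5
(a | b) -> ~a = 4/5 -> 2/5 = 3/5
b -> b = 4/5 -> 4/5 = 1
b -> (b -> b) = 4/5 -> 1 = 1
((a | b) -> ~a) & (b -> (b -> b)) = 3/5 & 1 = 3/5
b | a = 4/5 | 3/5 = 4/5
b | a = 4/5 | 3/5 = 4/5
b | (b | a) = 4/5 | 4/5 = 4/5
(b | a) -> (b | (b | a)) = 4/5 -> 4/5 = 1
a & b = 3/5 & 4/5 = 3/5
((b | a) -> (b | (b | a))) & (a & b) = 1 & 3/5 = 3/5
(((a | b) -> ~a) & (b -> (b -> b))) | (((b | a) -> (b | (b | a))) & (a & b)) = 3/5 | 3/5 = 3/5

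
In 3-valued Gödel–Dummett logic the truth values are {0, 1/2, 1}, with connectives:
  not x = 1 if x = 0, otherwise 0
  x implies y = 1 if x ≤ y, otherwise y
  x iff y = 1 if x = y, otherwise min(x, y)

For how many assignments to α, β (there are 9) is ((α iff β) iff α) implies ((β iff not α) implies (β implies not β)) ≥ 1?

7

α = 0, β = 0 ↦ 1  ≥
α = 0, β = 1/2 ↦ 0  <
α = 0, β = 1 ↦ 0  <
α = 1/2, β = 0 ↦ 1  ≥
α = 1/2, β = 1/2 ↦ 1  ≥
α = 1/2, β = 1 ↦ 1  ≥
α = 1, β = 0 ↦ 1  ≥
α = 1, β = 1/2 ↦ 1  ≥
α = 1, β = 1 ↦ 1  ≥
So 7 of the 9 assignments meet the threshold.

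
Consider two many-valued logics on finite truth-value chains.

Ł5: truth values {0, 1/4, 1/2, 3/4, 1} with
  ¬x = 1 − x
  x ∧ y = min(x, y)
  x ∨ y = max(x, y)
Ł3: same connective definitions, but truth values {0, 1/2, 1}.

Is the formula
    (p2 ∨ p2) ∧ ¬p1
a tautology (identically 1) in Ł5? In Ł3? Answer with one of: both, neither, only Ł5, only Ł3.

In Ł5: at p1 = 0, p2 = 0 the value is 0 — not a tautology.
In Ł3: at p1 = 0, p2 = 0 the value is 0 — not a tautology.

neither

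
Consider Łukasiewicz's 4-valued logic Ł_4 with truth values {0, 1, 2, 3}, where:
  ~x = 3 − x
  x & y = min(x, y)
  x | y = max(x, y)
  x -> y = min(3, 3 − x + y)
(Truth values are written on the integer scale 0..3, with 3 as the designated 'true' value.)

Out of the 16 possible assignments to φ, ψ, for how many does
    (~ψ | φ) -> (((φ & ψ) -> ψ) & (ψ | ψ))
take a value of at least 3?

φ = 0, ψ = 0 ↦ 0  <
φ = 0, ψ = 1 ↦ 2  <
φ = 0, ψ = 2 ↦ 3  ≥
φ = 0, ψ = 3 ↦ 3  ≥
φ = 1, ψ = 0 ↦ 0  <
φ = 1, ψ = 1 ↦ 2  <
φ = 1, ψ = 2 ↦ 3  ≥
φ = 1, ψ = 3 ↦ 3  ≥
φ = 2, ψ = 0 ↦ 0  <
φ = 2, ψ = 1 ↦ 2  <
φ = 2, ψ = 2 ↦ 3  ≥
φ = 2, ψ = 3 ↦ 3  ≥
φ = 3, ψ = 0 ↦ 0  <
φ = 3, ψ = 1 ↦ 1  <
φ = 3, ψ = 2 ↦ 2  <
φ = 3, ψ = 3 ↦ 3  ≥
So 7 of the 16 assignments meet the threshold.

7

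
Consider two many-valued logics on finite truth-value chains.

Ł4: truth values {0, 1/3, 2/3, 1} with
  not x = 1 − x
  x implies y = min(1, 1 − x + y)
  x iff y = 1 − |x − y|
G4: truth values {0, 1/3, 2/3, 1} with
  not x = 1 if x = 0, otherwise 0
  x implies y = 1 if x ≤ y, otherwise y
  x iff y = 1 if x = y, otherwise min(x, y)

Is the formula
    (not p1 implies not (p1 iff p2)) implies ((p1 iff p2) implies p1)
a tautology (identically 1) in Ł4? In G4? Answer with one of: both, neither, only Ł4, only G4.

In Ł4: every assignment gives 1 — tautology.
In G4: at p1 = 1/3, p2 = 1/3 the value is 1/3 — not a tautology.

only Ł4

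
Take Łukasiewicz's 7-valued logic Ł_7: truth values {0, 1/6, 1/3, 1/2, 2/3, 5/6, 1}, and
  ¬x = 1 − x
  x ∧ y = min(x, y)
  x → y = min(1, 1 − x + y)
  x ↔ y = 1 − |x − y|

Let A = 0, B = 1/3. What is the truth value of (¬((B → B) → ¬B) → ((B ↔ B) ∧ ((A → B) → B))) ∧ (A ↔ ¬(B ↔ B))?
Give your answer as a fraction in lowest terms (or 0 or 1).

B → B = 1/3 → 1/3 = 1
¬B = ¬1/3 = 2/3
(B → B) → ¬B = 1 → 2/3 = 2/3
¬((B → B) → ¬B) = ¬2/3 = 1/3
B ↔ B = 1/3 ↔ 1/3 = 1
A → B = 0 → 1/3 = 1
(A → B) → B = 1 → 1/3 = 1/3
(B ↔ B) ∧ ((A → B) → B) = 1 ∧ 1/3 = 1/3
¬((B → B) → ¬B) → ((B ↔ B) ∧ ((A → B) → B)) = 1/3 → 1/3 = 1
B ↔ B = 1/3 ↔ 1/3 = 1
¬(B ↔ B) = ¬1 = 0
A ↔ ¬(B ↔ B) = 0 ↔ 0 = 1
(¬((B → B) → ¬B) → ((B ↔ B) ∧ ((A → B) → B))) ∧ (A ↔ ¬(B ↔ B)) = 1 ∧ 1 = 1

1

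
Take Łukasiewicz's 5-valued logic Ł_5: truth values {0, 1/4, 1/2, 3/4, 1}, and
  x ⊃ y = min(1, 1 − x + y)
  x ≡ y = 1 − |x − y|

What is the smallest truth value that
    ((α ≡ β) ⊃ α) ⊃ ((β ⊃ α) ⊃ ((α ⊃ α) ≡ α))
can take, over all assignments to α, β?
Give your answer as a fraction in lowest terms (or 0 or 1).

1/2

Take α = 1/2, β = 0:
α ≡ β = 1/2 ≡ 0 = 1/2
(α ≡ β) ⊃ α = 1/2 ⊃ 1/2 = 1
β ⊃ α = 0 ⊃ 1/2 = 1
α ⊃ α = 1/2 ⊃ 1/2 = 1
(α ⊃ α) ≡ α = 1 ≡ 1/2 = 1/2
(β ⊃ α) ⊃ ((α ⊃ α) ≡ α) = 1 ⊃ 1/2 = 1/2
((α ≡ β) ⊃ α) ⊃ ((β ⊃ α) ⊃ ((α ⊃ α) ≡ α)) = 1 ⊃ 1/2 = 1/2
No assignment yields a value below 1/2, so this is the minimum.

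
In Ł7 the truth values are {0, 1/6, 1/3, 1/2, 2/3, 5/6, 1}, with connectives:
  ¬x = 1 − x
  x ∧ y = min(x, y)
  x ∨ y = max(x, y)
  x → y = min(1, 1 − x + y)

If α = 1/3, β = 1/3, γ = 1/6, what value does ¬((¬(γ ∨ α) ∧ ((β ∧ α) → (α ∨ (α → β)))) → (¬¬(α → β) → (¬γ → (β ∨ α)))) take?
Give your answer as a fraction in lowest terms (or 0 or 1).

1/6

γ ∨ α = 1/6 ∨ 1/3 = 1/3
¬(γ ∨ α) = ¬1/3 = 2/3
β ∧ α = 1/3 ∧ 1/3 = 1/3
α → β = 1/3 → 1/3 = 1
α ∨ (α → β) = 1/3 ∨ 1 = 1
(β ∧ α) → (α ∨ (α → β)) = 1/3 → 1 = 1
¬(γ ∨ α) ∧ ((β ∧ α) → (α ∨ (α → β))) = 2/3 ∧ 1 = 2/3
α → β = 1/3 → 1/3 = 1
¬(α → β) = ¬1 = 0
¬¬(α → β) = ¬0 = 1
¬γ = ¬1/6 = 5/6
β ∨ α = 1/3 ∨ 1/3 = 1/3
¬γ → (β ∨ α) = 5/6 → 1/3 = 1/2
¬¬(α → β) → (¬γ → (β ∨ α)) = 1 → 1/2 = 1/2
(¬(γ ∨ α) ∧ ((β ∧ α) → (α ∨ (α → β)))) → (¬¬(α → β) → (¬γ → (β ∨ α))) = 2/3 → 1/2 = 5/6
¬((¬(γ ∨ α) ∧ ((β ∧ α) → (α ∨ (α → β)))) → (¬¬(α → β) → (¬γ → (β ∨ α)))) = ¬5/6 = 1/6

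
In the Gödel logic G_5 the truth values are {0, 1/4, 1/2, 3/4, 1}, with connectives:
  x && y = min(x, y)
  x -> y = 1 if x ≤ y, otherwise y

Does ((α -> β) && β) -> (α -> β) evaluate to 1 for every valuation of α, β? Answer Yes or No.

Yes

At α = 1, β = 3/4, for instance:
α -> β = 1 -> 3/4 = 3/4
(α -> β) && β = 3/4 && 3/4 = 3/4
((α -> β) && β) -> (α -> β) = 3/4 -> 3/4 = 1
and checking the remaining 24 assignments likewise gives ≥ 1 in every case.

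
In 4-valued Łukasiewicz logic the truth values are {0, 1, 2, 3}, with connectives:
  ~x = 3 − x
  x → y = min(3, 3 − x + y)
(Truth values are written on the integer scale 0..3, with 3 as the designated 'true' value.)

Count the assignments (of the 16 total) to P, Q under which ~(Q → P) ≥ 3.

1

P = 0, Q = 0 ↦ 0  <
P = 0, Q = 1 ↦ 1  <
P = 0, Q = 2 ↦ 2  <
P = 0, Q = 3 ↦ 3  ≥
P = 1, Q = 0 ↦ 0  <
P = 1, Q = 1 ↦ 0  <
P = 1, Q = 2 ↦ 1  <
P = 1, Q = 3 ↦ 2  <
P = 2, Q = 0 ↦ 0  <
P = 2, Q = 1 ↦ 0  <
P = 2, Q = 2 ↦ 0  <
P = 2, Q = 3 ↦ 1  <
P = 3, Q = 0 ↦ 0  <
P = 3, Q = 1 ↦ 0  <
P = 3, Q = 2 ↦ 0  <
P = 3, Q = 3 ↦ 0  <
So 1 of the 16 assignments meets the threshold.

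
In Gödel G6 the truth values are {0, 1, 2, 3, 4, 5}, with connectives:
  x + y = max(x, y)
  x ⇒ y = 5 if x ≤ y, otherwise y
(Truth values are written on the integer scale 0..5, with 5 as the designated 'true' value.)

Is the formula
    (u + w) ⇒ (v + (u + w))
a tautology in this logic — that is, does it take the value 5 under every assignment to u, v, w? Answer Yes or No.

Yes

At u = 4, v = 4, w = 4, for instance:
u + w = 4 + 4 = 4
v + (u + w) = 4 + 4 = 4
(u + w) ⇒ (v + (u + w)) = 4 ⇒ 4 = 5
and checking the remaining 215 assignments likewise gives ≥ 5 in every case.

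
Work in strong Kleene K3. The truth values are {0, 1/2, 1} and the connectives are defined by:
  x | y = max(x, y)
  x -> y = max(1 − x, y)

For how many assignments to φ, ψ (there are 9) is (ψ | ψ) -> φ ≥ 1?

φ = 0, ψ = 0 ↦ 1  ≥
φ = 0, ψ = 1/2 ↦ 1/2  <
φ = 0, ψ = 1 ↦ 0  <
φ = 1/2, ψ = 0 ↦ 1  ≥
φ = 1/2, ψ = 1/2 ↦ 1/2  <
φ = 1/2, ψ = 1 ↦ 1/2  <
φ = 1, ψ = 0 ↦ 1  ≥
φ = 1, ψ = 1/2 ↦ 1  ≥
φ = 1, ψ = 1 ↦ 1  ≥
So 5 of the 9 assignments meet the threshold.

5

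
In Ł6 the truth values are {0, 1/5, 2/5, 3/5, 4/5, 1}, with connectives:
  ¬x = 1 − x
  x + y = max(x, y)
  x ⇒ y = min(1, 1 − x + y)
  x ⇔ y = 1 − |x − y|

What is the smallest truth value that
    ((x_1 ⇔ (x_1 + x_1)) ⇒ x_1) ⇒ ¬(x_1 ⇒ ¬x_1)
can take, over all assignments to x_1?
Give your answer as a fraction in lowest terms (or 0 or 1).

3/5

Take x_1 = 2/5:
x_1 + x_1 = 2/5 + 2/5 = 2/5
x_1 ⇔ (x_1 + x_1) = 2/5 ⇔ 2/5 = 1
(x_1 ⇔ (x_1 + x_1)) ⇒ x_1 = 1 ⇒ 2/5 = 2/5
¬x_1 = ¬2/5 = 3/5
x_1 ⇒ ¬x_1 = 2/5 ⇒ 3/5 = 1
¬(x_1 ⇒ ¬x_1) = ¬1 = 0
((x_1 ⇔ (x_1 + x_1)) ⇒ x_1) ⇒ ¬(x_1 ⇒ ¬x_1) = 2/5 ⇒ 0 = 3/5
No assignment yields a value below 3/5, so this is the minimum.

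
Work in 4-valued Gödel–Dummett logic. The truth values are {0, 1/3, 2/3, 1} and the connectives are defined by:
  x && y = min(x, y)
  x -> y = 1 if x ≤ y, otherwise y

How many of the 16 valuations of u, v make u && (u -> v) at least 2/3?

4

u = 0, v = 0 ↦ 0  <
u = 0, v = 1/3 ↦ 0  <
u = 0, v = 2/3 ↦ 0  <
u = 0, v = 1 ↦ 0  <
u = 1/3, v = 0 ↦ 0  <
u = 1/3, v = 1/3 ↦ 1/3  <
u = 1/3, v = 2/3 ↦ 1/3  <
u = 1/3, v = 1 ↦ 1/3  <
u = 2/3, v = 0 ↦ 0  <
u = 2/3, v = 1/3 ↦ 1/3  <
u = 2/3, v = 2/3 ↦ 2/3  ≥
u = 2/3, v = 1 ↦ 2/3  ≥
u = 1, v = 0 ↦ 0  <
u = 1, v = 1/3 ↦ 1/3  <
u = 1, v = 2/3 ↦ 2/3  ≥
u = 1, v = 1 ↦ 1  ≥
So 4 of the 16 assignments meet the threshold.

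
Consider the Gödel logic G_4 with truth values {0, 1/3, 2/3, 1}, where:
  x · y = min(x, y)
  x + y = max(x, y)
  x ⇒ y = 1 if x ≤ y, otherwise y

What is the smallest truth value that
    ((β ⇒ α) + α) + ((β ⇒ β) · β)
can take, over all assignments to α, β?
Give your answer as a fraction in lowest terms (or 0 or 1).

Take α = 0, β = 1/3:
β ⇒ α = 1/3 ⇒ 0 = 0
(β ⇒ α) + α = 0 + 0 = 0
β ⇒ β = 1/3 ⇒ 1/3 = 1
(β ⇒ β) · β = 1 · 1/3 = 1/3
((β ⇒ α) + α) + ((β ⇒ β) · β) = 0 + 1/3 = 1/3
No assignment yields a value below 1/3, so this is the minimum.

1/3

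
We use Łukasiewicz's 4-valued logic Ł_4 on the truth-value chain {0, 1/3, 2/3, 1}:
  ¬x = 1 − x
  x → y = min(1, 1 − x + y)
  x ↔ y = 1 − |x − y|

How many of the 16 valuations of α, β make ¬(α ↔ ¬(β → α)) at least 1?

α = 0, β = 0 ↦ 0  <
α = 0, β = 1/3 ↦ 1/3  <
α = 0, β = 2/3 ↦ 2/3  <
α = 0, β = 1 ↦ 1  ≥
α = 1/3, β = 0 ↦ 1/3  <
α = 1/3, β = 1/3 ↦ 1/3  <
α = 1/3, β = 2/3 ↦ 0  <
α = 1/3, β = 1 ↦ 1/3  <
α = 2/3, β = 0 ↦ 2/3  <
α = 2/3, β = 1/3 ↦ 2/3  <
α = 2/3, β = 2/3 ↦ 2/3  <
α = 2/3, β = 1 ↦ 1/3  <
α = 1, β = 0 ↦ 1  ≥
α = 1, β = 1/3 ↦ 1  ≥
α = 1, β = 2/3 ↦ 1  ≥
α = 1, β = 1 ↦ 1  ≥
So 5 of the 16 assignments meet the threshold.

5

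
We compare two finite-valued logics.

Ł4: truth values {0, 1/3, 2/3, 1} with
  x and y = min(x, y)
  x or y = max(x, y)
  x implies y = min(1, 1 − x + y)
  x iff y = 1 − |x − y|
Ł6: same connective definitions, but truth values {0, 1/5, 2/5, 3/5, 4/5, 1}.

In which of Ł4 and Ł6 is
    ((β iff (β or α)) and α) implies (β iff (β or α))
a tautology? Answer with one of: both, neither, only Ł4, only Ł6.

both

In Ł4: every assignment gives 1 — tautology.
In Ł6: every assignment gives 1 — tautology.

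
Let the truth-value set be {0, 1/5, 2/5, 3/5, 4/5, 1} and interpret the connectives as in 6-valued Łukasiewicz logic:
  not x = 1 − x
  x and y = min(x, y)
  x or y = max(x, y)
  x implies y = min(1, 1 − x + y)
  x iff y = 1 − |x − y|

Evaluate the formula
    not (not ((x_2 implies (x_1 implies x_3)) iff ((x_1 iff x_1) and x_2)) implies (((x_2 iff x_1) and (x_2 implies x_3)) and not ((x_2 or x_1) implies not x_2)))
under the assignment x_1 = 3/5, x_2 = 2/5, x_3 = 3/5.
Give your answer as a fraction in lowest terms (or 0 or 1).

x_1 implies x_3 = 3/5 implies 3/5 = 1
x_2 implies (x_1 implies x_3) = 2/5 implies 1 = 1
x_1 iff x_1 = 3/5 iff 3/5 = 1
(x_1 iff x_1) and x_2 = 1 and 2/5 = 2/5
(x_2 implies (x_1 implies x_3)) iff ((x_1 iff x_1) and x_2) = 1 iff 2/5 = 2/5
not ((x_2 implies (x_1 implies x_3)) iff ((x_1 iff x_1) and x_2)) = not 2/5 = 3/5
x_2 iff x_1 = 2/5 iff 3/5 = 4/5
x_2 implies x_3 = 2/5 implies 3/5 = 1
(x_2 iff x_1) and (x_2 implies x_3) = 4/5 and 1 = 4/5
x_2 or x_1 = 2/5 or 3/5 = 3/5
not x_2 = not 2/5 = 3/5
(x_2 or x_1) implies not x_2 = 3/5 implies 3/5 = 1
not ((x_2 or x_1) implies not x_2) = not 1 = 0
((x_2 iff x_1) and (x_2 implies x_3)) and not ((x_2 or x_1) implies not x_2) = 4/5 and 0 = 0
not ((x_2 implies (x_1 implies x_3)) iff ((x_1 iff x_1) and x_2)) implies (((x_2 iff x_1) and (x_2 implies x_3)) and not ((x_2 or x_1) implies not x_2)) = 3/5 implies 0 = 2/5
not (not ((x_2 implies (x_1 implies x_3)) iff ((x_1 iff x_1) and x_2)) implies (((x_2 iff x_1) and (x_2 implies x_3)) and not ((x_2 or x_1) implies not x_2))) = not 2/5 = 3/5

3/5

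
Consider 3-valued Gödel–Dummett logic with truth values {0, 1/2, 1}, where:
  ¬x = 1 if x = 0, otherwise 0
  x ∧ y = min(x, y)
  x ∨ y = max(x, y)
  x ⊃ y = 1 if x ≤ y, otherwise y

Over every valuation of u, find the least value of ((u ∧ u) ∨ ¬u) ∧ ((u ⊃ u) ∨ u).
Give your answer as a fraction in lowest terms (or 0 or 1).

1/2

Take u = 1/2:
u ∧ u = 1/2 ∧ 1/2 = 1/2
¬u = ¬1/2 = 0
(u ∧ u) ∨ ¬u = 1/2 ∨ 0 = 1/2
u ⊃ u = 1/2 ⊃ 1/2 = 1
(u ⊃ u) ∨ u = 1 ∨ 1/2 = 1
((u ∧ u) ∨ ¬u) ∧ ((u ⊃ u) ∨ u) = 1/2 ∧ 1 = 1/2
No assignment yields a value below 1/2, so this is the minimum.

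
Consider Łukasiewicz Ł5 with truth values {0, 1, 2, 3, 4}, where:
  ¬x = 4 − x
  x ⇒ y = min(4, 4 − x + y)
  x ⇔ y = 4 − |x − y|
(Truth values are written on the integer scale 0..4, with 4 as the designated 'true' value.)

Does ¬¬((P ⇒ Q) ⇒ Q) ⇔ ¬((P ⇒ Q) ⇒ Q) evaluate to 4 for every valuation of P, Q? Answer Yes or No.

Counterexample: take P = 0, Q = 0.
P ⇒ Q = 0 ⇒ 0 = 4
(P ⇒ Q) ⇒ Q = 4 ⇒ 0 = 0
¬((P ⇒ Q) ⇒ Q) = ¬0 = 4
¬¬((P ⇒ Q) ⇒ Q) = ¬4 = 0
P ⇒ Q = 0 ⇒ 0 = 4
(P ⇒ Q) ⇒ Q = 4 ⇒ 0 = 0
¬((P ⇒ Q) ⇒ Q) = ¬0 = 4
¬¬((P ⇒ Q) ⇒ Q) ⇔ ¬((P ⇒ Q) ⇒ Q) = 0 ⇔ 4 = 0
This gives 0 ≠ 4.

No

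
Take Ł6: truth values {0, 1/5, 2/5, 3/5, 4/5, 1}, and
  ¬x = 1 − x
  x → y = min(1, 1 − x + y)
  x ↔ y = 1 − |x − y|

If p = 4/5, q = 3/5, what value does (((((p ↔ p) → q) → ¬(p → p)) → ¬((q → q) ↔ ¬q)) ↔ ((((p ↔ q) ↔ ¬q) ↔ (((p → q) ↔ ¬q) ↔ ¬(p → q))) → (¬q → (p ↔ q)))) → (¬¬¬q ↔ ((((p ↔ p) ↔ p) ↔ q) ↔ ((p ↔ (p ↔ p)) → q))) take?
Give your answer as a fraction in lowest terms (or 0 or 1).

p ↔ p = 4/5 ↔ 4/5 = 1
(p ↔ p) → q = 1 → 3/5 = 3/5
p → p = 4/5 → 4/5 = 1
¬(p → p) = ¬1 = 0
((p ↔ p) → q) → ¬(p → p) = 3/5 → 0 = 2/5
q → q = 3/5 → 3/5 = 1
¬q = ¬3/5 = 2/5
(q → q) ↔ ¬q = 1 ↔ 2/5 = 2/5
¬((q → q) ↔ ¬q) = ¬2/5 = 3/5
(((p ↔ p) → q) → ¬(p → p)) → ¬((q → q) ↔ ¬q) = 2/5 → 3/5 = 1
p ↔ q = 4/5 ↔ 3/5 = 4/5
¬q = ¬3/5 = 2/5
(p ↔ q) ↔ ¬q = 4/5 ↔ 2/5 = 3/5
p → q = 4/5 → 3/5 = 4/5
¬q = ¬3/5 = 2/5
(p → q) ↔ ¬q = 4/5 ↔ 2/5 = 3/5
p → q = 4/5 → 3/5 = 4/5
¬(p → q) = ¬4/5 = 1/5
((p → q) ↔ ¬q) ↔ ¬(p → q) = 3/5 ↔ 1/5 = 3/5
((p ↔ q) ↔ ¬q) ↔ (((p → q) ↔ ¬q) ↔ ¬(p → q)) = 3/5 ↔ 3/5 = 1
¬q = ¬3/5 = 2/5
p ↔ q = 4/5 ↔ 3/5 = 4/5
¬q → (p ↔ q) = 2/5 → 4/5 = 1
(((p ↔ q) ↔ ¬q) ↔ (((p → q) ↔ ¬q) ↔ ¬(p → q))) → (¬q → (p ↔ q)) = 1 → 1 = 1
((((p ↔ p) → q) → ¬(p → p)) → ¬((q → q) ↔ ¬q)) ↔ ((((p ↔ q) ↔ ¬q) ↔ (((p → q) ↔ ¬q) ↔ ¬(p → q))) → (¬q → (p ↔ q))) = 1 ↔ 1 = 1
¬q = ¬3/5 = 2/5
¬¬q = ¬2/5 = 3/5
¬¬¬q = ¬3/5 = 2/5
p ↔ p = 4/5 ↔ 4/5 = 1
(p ↔ p) ↔ p = 1 ↔ 4/5 = 4/5
((p ↔ p) ↔ p) ↔ q = 4/5 ↔ 3/5 = 4/5
p ↔ p = 4/5 ↔ 4/5 = 1
p ↔ (p ↔ p) = 4/5 ↔ 1 = 4/5
(p ↔ (p ↔ p)) → q = 4/5 → 3/5 = 4/5
(((p ↔ p) ↔ p) ↔ q) ↔ ((p ↔ (p ↔ p)) → q) = 4/5 ↔ 4/5 = 1
¬¬¬q ↔ ((((p ↔ p) ↔ p) ↔ q) ↔ ((p ↔ (p ↔ p)) → q)) = 2/5 ↔ 1 = 2/5
(((((p ↔ p) → q) → ¬(p → p)) → ¬((q → q) ↔ ¬q)) ↔ ((((p ↔ q) ↔ ¬q) ↔ (((p → q) ↔ ¬q) ↔ ¬(p → q))) → (¬q → (p ↔ q)))) → (¬¬¬q ↔ ((((p ↔ p) ↔ p) ↔ q) ↔ ((p ↔ (p ↔ p)) → q))) = 1 → 2/5 = 2/5

2/5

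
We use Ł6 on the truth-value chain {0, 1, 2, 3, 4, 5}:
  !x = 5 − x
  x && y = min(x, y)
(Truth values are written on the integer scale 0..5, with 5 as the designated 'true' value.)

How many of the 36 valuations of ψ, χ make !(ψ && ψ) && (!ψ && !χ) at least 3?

value 5: 1 assignment (counts)
value 4: 3 assignments (counts)
value 3: 5 assignments (counts)
value 2: 7 assignments
value 1: 9 assignments
value 0: 11 assignments
So 9 of the 36 assignments meet the threshold.

9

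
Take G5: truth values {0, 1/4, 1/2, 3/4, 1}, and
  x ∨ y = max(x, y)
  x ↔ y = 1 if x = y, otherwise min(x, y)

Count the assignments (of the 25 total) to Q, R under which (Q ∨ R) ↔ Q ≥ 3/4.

16

value 1: 15 assignments (counts)
value 3/4: 1 assignment (counts)
value 1/2: 2 assignments
value 1/4: 3 assignments
value 0: 4 assignments
So 16 of the 25 assignments meet the threshold.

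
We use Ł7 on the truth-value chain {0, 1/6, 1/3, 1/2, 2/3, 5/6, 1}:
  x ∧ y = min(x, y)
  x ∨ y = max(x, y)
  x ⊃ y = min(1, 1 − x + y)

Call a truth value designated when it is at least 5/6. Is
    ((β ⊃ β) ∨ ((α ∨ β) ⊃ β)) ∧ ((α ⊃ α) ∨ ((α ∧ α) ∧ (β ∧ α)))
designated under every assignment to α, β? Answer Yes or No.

Yes

At α = 1/2, β = 0, for instance:
β ⊃ β = 0 ⊃ 0 = 1
α ∨ β = 1/2 ∨ 0 = 1/2
(α ∨ β) ⊃ β = 1/2 ⊃ 0 = 1/2
(β ⊃ β) ∨ ((α ∨ β) ⊃ β) = 1 ∨ 1/2 = 1
α ⊃ α = 1/2 ⊃ 1/2 = 1
α ∧ α = 1/2 ∧ 1/2 = 1/2
β ∧ α = 0 ∧ 1/2 = 0
(α ∧ α) ∧ (β ∧ α) = 1/2 ∧ 0 = 0
(α ⊃ α) ∨ ((α ∧ α) ∧ (β ∧ α)) = 1 ∨ 0 = 1
((β ⊃ β) ∨ ((α ∨ β) ⊃ β)) ∧ ((α ⊃ α) ∨ ((α ∧ α) ∧ (β ∧ α))) = 1 ∧ 1 = 1
and checking the remaining 48 assignments likewise gives ≥ 5/6 in every case.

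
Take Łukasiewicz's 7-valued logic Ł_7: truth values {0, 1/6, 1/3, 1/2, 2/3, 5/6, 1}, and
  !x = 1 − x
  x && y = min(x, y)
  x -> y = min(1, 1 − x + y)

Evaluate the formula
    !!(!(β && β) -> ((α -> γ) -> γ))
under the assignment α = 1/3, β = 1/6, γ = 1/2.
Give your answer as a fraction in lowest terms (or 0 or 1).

2/3

β && β = 1/6 && 1/6 = 1/6
!(β && β) = !1/6 = 5/6
α -> γ = 1/3 -> 1/2 = 1
(α -> γ) -> γ = 1 -> 1/2 = 1/2
!(β && β) -> ((α -> γ) -> γ) = 5/6 -> 1/2 = 2/3
!(!(β && β) -> ((α -> γ) -> γ)) = !2/3 = 1/3
!!(!(β && β) -> ((α -> γ) -> γ)) = !1/3 = 2/3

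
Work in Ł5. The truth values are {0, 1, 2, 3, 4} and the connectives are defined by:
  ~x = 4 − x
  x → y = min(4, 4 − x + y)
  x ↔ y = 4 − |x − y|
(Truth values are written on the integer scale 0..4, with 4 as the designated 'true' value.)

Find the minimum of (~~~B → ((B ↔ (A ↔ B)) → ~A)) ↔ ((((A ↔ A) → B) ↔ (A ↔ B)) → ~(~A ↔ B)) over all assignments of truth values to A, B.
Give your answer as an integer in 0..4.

1

Take A = 1, B = 3:
~B = ~3 = 1
~~B = ~1 = 3
~~~B = ~3 = 1
A ↔ B = 1 ↔ 3 = 2
B ↔ (A ↔ B) = 3 ↔ 2 = 3
~A = ~1 = 3
(B ↔ (A ↔ B)) → ~A = 3 → 3 = 4
~~~B → ((B ↔ (A ↔ B)) → ~A) = 1 → 4 = 4
A ↔ A = 1 ↔ 1 = 4
(A ↔ A) → B = 4 → 3 = 3
A ↔ B = 1 ↔ 3 = 2
((A ↔ A) → B) ↔ (A ↔ B) = 3 ↔ 2 = 3
~A = ~1 = 3
~A ↔ B = 3 ↔ 3 = 4
~(~A ↔ B) = ~4 = 0
(((A ↔ A) → B) ↔ (A ↔ B)) → ~(~A ↔ B) = 3 → 0 = 1
(~~~B → ((B ↔ (A ↔ B)) → ~A)) ↔ ((((A ↔ A) → B) ↔ (A ↔ B)) → ~(~A ↔ B)) = 4 ↔ 1 = 1
No assignment yields a value below 1, so this is the minimum.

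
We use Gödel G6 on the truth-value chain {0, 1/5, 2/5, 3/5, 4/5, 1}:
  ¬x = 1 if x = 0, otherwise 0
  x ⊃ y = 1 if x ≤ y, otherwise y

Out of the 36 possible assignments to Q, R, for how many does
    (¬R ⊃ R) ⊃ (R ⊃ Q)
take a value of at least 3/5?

value 1: 21 assignments (counts)
value 4/5: 1 assignment (counts)
value 3/5: 2 assignments (counts)
value 2/5: 3 assignments
value 1/5: 4 assignments
value 0: 5 assignments
So 24 of the 36 assignments meet the threshold.

24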